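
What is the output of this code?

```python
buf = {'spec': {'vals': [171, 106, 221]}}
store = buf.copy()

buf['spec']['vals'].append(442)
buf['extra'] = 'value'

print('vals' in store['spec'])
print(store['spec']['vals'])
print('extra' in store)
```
True
[171, 106, 221, 442]
False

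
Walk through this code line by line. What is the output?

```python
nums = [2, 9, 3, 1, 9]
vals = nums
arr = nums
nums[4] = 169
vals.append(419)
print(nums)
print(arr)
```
[2, 9, 3, 1, 169, 419]
[2, 9, 3, 1, 169, 419]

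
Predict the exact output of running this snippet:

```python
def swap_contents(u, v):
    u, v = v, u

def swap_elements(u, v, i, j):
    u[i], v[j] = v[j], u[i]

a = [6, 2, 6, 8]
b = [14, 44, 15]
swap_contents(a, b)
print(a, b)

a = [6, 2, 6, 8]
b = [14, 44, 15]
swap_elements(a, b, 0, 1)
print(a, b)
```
[6, 2, 6, 8] [14, 44, 15]
[44, 2, 6, 8] [14, 6, 15]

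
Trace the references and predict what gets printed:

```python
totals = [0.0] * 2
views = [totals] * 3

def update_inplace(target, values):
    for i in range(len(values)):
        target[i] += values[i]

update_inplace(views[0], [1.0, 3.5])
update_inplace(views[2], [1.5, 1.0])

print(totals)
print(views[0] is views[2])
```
[2.5, 4.5]
True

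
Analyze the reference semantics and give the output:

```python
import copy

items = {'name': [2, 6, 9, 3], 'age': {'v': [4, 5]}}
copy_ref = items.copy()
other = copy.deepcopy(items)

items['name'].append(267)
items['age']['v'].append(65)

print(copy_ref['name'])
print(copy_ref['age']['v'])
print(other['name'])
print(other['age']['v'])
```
[2, 6, 9, 3, 267]
[4, 5, 65]
[2, 6, 9, 3]
[4, 5]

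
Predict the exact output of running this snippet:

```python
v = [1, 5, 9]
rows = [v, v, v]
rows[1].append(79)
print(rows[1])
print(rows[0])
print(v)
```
[1, 5, 9, 79]
[1, 5, 9, 79]
[1, 5, 9, 79]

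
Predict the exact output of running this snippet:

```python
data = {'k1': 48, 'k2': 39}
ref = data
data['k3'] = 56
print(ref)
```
{'k1': 48, 'k2': 39, 'k3': 56}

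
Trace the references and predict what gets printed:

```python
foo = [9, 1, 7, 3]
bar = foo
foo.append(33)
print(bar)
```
[9, 1, 7, 3, 33]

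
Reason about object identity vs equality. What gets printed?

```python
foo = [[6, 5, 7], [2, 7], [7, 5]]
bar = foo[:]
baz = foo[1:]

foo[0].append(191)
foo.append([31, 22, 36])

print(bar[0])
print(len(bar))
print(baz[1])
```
[6, 5, 7, 191]
3
[7, 5]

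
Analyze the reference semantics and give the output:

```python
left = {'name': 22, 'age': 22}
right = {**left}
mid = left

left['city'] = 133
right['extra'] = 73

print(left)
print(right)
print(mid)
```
{'name': 22, 'age': 22, 'city': 133}
{'name': 22, 'age': 22, 'extra': 73}
{'name': 22, 'age': 22, 'city': 133}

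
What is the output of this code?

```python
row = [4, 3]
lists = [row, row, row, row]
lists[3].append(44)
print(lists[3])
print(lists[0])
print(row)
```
[4, 3, 44]
[4, 3, 44]
[4, 3, 44]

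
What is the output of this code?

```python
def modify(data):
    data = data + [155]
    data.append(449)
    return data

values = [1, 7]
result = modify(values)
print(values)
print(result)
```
[1, 7]
[1, 7, 155, 449]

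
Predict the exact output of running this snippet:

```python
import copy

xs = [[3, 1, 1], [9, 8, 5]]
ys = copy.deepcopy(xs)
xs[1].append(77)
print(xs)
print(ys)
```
[[3, 1, 1], [9, 8, 5, 77]]
[[3, 1, 1], [9, 8, 5]]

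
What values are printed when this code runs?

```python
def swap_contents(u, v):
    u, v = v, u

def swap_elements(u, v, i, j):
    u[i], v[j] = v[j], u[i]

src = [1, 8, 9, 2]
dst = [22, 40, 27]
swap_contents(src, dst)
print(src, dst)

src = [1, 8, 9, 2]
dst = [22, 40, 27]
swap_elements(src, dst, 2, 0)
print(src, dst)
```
[1, 8, 9, 2] [22, 40, 27]
[1, 8, 22, 2] [9, 40, 27]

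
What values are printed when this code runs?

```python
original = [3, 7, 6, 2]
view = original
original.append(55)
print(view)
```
[3, 7, 6, 2, 55]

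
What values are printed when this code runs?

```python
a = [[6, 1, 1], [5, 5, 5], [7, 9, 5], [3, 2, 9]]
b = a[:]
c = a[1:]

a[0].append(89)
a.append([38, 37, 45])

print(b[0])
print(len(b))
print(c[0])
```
[6, 1, 1, 89]
4
[5, 5, 5]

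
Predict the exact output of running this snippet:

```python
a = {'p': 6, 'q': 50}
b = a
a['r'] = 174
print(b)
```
{'p': 6, 'q': 50, 'r': 174}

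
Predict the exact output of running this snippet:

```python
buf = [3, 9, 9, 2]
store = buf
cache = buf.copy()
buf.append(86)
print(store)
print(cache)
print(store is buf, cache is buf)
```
[3, 9, 9, 2, 86]
[3, 9, 9, 2]
True False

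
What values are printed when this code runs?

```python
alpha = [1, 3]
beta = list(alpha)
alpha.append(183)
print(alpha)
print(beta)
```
[1, 3, 183]
[1, 3]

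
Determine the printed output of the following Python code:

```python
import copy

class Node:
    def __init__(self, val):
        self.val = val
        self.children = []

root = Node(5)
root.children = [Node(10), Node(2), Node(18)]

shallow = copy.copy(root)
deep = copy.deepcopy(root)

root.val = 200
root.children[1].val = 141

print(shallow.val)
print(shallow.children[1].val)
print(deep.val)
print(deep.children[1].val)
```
5
141
5
2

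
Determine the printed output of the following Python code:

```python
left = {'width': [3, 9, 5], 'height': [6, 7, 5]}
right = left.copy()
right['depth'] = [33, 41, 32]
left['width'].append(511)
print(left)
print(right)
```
{'width': [3, 9, 5, 511], 'height': [6, 7, 5]}
{'width': [3, 9, 5, 511], 'height': [6, 7, 5], 'depth': [33, 41, 32]}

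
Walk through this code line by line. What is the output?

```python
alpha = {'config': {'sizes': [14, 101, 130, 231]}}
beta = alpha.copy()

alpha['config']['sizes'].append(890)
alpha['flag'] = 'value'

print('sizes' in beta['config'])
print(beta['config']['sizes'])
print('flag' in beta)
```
True
[14, 101, 130, 231, 890]
False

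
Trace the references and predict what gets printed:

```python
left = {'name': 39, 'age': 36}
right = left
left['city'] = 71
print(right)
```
{'name': 39, 'age': 36, 'city': 71}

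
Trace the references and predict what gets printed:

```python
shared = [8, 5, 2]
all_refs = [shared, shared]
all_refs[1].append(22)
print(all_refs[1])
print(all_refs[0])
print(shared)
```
[8, 5, 2, 22]
[8, 5, 2, 22]
[8, 5, 2, 22]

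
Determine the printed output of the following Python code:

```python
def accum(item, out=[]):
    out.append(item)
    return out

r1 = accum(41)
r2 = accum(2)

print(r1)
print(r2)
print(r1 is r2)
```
[41, 2]
[41, 2]
True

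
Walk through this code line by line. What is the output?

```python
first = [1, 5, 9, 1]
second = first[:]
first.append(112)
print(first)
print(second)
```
[1, 5, 9, 1, 112]
[1, 5, 9, 1]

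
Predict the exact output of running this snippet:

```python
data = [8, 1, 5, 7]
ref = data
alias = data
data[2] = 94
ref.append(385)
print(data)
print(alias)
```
[8, 1, 94, 7, 385]
[8, 1, 94, 7, 385]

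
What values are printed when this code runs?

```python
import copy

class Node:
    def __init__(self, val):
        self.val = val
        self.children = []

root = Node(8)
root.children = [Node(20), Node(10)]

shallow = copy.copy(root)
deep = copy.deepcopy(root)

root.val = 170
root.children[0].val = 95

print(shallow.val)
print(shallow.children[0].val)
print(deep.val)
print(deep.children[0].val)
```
8
95
8
20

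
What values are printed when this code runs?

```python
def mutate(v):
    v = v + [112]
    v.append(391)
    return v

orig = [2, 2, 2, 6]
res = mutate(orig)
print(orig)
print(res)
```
[2, 2, 2, 6]
[2, 2, 2, 6, 112, 391]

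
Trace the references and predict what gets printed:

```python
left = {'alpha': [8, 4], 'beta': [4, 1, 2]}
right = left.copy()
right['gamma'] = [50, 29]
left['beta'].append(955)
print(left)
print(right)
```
{'alpha': [8, 4], 'beta': [4, 1, 2, 955]}
{'alpha': [8, 4], 'beta': [4, 1, 2, 955], 'gamma': [50, 29]}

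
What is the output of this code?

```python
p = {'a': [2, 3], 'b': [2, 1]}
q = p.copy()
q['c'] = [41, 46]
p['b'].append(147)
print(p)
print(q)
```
{'a': [2, 3], 'b': [2, 1, 147]}
{'a': [2, 3], 'b': [2, 1, 147], 'c': [41, 46]}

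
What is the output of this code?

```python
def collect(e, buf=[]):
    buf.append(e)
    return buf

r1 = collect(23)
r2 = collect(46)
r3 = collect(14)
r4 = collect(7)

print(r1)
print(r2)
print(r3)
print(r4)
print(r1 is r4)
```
[23, 46, 14, 7]
[23, 46, 14, 7]
[23, 46, 14, 7]
[23, 46, 14, 7]
True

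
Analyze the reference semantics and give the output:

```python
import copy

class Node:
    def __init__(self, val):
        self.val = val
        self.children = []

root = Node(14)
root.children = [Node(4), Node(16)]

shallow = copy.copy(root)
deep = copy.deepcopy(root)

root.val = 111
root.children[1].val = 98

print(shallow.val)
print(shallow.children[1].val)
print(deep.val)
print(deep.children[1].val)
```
14
98
14
16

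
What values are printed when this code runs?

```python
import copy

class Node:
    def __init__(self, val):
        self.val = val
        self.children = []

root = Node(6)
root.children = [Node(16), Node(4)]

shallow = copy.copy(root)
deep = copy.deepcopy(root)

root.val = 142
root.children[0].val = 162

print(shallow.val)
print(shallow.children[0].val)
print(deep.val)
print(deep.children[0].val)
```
6
162
6
16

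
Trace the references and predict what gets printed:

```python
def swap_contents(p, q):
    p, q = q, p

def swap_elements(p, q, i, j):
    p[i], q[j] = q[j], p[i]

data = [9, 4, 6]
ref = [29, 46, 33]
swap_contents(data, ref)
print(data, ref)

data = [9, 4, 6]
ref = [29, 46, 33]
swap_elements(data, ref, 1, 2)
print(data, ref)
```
[9, 4, 6] [29, 46, 33]
[9, 33, 6] [29, 46, 4]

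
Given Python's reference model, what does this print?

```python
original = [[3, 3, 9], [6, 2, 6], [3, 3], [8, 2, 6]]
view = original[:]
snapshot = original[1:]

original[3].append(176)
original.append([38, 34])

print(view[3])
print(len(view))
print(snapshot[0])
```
[8, 2, 6, 176]
4
[6, 2, 6]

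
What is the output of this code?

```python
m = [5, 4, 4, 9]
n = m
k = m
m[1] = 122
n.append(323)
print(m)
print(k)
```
[5, 122, 4, 9, 323]
[5, 122, 4, 9, 323]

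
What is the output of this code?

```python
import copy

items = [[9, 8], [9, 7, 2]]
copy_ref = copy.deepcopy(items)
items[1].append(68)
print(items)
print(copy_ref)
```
[[9, 8], [9, 7, 2, 68]]
[[9, 8], [9, 7, 2]]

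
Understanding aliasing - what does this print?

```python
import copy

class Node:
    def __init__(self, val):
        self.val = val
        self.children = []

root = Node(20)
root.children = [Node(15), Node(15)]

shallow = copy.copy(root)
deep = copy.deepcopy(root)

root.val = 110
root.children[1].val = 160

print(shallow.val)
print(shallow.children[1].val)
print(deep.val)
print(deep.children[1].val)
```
20
160
20
15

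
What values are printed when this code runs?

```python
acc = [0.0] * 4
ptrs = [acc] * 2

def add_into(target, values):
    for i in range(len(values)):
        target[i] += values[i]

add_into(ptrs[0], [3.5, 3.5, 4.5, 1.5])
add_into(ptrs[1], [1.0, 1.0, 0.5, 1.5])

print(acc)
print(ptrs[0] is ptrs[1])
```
[4.5, 4.5, 5.0, 3.0]
True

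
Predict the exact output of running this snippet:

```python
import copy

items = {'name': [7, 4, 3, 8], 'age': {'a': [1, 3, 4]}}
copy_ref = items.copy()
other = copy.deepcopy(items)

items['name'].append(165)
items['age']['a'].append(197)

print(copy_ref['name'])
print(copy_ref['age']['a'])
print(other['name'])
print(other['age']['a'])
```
[7, 4, 3, 8, 165]
[1, 3, 4, 197]
[7, 4, 3, 8]
[1, 3, 4]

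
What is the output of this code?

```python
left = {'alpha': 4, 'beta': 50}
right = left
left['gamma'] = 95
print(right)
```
{'alpha': 4, 'beta': 50, 'gamma': 95}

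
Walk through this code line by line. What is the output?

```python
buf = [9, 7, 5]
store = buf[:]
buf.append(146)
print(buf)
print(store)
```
[9, 7, 5, 146]
[9, 7, 5]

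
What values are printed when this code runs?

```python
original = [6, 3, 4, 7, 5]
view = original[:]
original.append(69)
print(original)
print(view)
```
[6, 3, 4, 7, 5, 69]
[6, 3, 4, 7, 5]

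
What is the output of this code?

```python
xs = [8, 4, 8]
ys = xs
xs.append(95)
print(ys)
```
[8, 4, 8, 95]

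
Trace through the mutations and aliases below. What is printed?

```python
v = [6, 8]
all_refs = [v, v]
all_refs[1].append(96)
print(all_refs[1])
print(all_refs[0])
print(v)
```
[6, 8, 96]
[6, 8, 96]
[6, 8, 96]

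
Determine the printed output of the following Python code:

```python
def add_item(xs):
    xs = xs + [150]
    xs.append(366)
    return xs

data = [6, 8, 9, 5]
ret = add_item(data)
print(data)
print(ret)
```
[6, 8, 9, 5]
[6, 8, 9, 5, 150, 366]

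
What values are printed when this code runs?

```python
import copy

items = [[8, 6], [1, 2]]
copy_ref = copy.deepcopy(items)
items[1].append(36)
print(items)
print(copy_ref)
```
[[8, 6], [1, 2, 36]]
[[8, 6], [1, 2]]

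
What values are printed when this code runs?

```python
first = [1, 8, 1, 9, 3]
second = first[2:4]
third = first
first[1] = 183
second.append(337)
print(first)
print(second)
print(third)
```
[1, 183, 1, 9, 3]
[1, 9, 337]
[1, 183, 1, 9, 3]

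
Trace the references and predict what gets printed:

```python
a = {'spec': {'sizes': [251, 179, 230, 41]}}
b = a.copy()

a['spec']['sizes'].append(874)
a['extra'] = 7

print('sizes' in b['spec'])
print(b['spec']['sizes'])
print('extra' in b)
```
True
[251, 179, 230, 41, 874]
False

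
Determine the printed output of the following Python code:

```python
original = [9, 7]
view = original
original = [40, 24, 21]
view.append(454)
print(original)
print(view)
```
[40, 24, 21]
[9, 7, 454]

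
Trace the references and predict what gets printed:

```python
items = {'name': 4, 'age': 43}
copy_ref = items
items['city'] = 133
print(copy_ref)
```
{'name': 4, 'age': 43, 'city': 133}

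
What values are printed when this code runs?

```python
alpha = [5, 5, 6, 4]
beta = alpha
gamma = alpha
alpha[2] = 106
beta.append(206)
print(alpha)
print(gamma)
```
[5, 5, 106, 4, 206]
[5, 5, 106, 4, 206]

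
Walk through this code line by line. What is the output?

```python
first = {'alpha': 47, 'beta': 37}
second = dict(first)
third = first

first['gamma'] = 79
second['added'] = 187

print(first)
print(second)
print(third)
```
{'alpha': 47, 'beta': 37, 'gamma': 79}
{'alpha': 47, 'beta': 37, 'added': 187}
{'alpha': 47, 'beta': 37, 'gamma': 79}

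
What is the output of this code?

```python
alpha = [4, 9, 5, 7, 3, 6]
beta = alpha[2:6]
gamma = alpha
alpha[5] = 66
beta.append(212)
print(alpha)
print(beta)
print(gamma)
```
[4, 9, 5, 7, 3, 66]
[5, 7, 3, 6, 212]
[4, 9, 5, 7, 3, 66]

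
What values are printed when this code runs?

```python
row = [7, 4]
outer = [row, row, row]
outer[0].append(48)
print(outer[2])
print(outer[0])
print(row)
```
[7, 4, 48]
[7, 4, 48]
[7, 4, 48]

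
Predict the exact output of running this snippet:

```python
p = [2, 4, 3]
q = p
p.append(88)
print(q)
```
[2, 4, 3, 88]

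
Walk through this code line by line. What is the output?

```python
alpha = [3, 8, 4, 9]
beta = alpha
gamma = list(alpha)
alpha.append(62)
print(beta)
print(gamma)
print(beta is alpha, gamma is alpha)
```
[3, 8, 4, 9, 62]
[3, 8, 4, 9]
True False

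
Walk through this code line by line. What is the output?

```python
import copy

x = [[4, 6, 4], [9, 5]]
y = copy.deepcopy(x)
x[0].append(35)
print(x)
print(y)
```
[[4, 6, 4, 35], [9, 5]]
[[4, 6, 4], [9, 5]]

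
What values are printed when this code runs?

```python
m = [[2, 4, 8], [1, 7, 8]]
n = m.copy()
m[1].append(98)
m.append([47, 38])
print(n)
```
[[2, 4, 8], [1, 7, 8, 98]]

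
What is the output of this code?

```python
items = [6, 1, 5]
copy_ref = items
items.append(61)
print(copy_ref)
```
[6, 1, 5, 61]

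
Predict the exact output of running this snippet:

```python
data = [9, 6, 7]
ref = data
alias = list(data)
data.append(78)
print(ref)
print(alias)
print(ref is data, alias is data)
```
[9, 6, 7, 78]
[9, 6, 7]
True False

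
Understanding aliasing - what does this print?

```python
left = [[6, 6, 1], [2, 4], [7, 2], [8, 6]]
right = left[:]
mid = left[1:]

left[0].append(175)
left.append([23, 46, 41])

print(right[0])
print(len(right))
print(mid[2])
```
[6, 6, 1, 175]
4
[8, 6]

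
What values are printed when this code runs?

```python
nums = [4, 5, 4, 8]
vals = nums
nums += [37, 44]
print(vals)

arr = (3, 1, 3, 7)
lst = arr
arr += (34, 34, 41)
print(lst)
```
[4, 5, 4, 8, 37, 44]
(3, 1, 3, 7)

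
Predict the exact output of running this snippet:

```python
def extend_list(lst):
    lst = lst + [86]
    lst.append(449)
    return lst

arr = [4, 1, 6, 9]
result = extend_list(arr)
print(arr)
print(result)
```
[4, 1, 6, 9]
[4, 1, 6, 9, 86, 449]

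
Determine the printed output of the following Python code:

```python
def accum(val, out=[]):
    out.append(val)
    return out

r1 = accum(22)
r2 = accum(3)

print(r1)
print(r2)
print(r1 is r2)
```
[22, 3]
[22, 3]
True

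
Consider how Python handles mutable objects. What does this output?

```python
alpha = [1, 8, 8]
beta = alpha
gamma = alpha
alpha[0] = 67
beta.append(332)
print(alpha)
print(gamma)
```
[67, 8, 8, 332]
[67, 8, 8, 332]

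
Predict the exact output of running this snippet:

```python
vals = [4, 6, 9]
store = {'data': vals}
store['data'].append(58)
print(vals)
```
[4, 6, 9, 58]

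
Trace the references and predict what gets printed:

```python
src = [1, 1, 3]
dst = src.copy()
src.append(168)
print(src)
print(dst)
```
[1, 1, 3, 168]
[1, 1, 3]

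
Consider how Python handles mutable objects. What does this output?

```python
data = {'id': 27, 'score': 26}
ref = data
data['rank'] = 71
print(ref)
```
{'id': 27, 'score': 26, 'rank': 71}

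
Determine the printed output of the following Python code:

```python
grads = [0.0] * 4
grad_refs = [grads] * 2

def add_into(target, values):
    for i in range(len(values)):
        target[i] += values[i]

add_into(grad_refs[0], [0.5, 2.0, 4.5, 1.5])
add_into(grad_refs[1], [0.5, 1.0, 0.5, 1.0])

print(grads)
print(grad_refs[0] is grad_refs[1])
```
[1.0, 3.0, 5.0, 2.5]
True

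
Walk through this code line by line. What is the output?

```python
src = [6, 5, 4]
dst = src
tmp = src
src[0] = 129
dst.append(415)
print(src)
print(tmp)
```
[129, 5, 4, 415]
[129, 5, 4, 415]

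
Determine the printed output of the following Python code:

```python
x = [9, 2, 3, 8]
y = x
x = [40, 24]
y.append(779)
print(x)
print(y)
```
[40, 24]
[9, 2, 3, 8, 779]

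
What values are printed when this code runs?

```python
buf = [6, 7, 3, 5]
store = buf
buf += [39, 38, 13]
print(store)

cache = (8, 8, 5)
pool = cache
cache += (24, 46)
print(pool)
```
[6, 7, 3, 5, 39, 38, 13]
(8, 8, 5)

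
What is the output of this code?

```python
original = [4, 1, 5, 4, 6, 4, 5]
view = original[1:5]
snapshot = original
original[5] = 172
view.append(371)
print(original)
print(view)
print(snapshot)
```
[4, 1, 5, 4, 6, 172, 5]
[1, 5, 4, 6, 371]
[4, 1, 5, 4, 6, 172, 5]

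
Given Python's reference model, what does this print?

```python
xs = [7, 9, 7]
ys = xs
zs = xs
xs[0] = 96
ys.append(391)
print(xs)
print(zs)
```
[96, 9, 7, 391]
[96, 9, 7, 391]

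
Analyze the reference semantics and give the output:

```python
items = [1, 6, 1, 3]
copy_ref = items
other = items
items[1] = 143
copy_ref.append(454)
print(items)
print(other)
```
[1, 143, 1, 3, 454]
[1, 143, 1, 3, 454]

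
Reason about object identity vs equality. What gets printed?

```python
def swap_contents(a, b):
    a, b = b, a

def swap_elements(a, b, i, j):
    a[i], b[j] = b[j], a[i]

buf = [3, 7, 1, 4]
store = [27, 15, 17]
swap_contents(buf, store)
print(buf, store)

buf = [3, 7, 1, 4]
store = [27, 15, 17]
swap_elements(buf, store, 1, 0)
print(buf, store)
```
[3, 7, 1, 4] [27, 15, 17]
[3, 27, 1, 4] [7, 15, 17]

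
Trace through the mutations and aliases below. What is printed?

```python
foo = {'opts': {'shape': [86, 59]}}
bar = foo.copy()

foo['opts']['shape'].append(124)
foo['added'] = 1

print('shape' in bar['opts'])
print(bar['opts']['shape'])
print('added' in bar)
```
True
[86, 59, 124]
False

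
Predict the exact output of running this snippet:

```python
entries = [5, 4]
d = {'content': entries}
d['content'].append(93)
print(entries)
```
[5, 4, 93]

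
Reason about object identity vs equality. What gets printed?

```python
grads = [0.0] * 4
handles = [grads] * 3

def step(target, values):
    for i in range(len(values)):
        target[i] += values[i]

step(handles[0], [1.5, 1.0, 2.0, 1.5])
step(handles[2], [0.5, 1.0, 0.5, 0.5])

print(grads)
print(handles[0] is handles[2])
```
[2.0, 2.0, 2.5, 2.0]
True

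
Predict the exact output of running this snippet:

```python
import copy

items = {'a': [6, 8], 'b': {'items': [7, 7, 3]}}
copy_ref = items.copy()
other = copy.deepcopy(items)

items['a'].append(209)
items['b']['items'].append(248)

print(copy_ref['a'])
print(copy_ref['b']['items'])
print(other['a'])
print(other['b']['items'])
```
[6, 8, 209]
[7, 7, 3, 248]
[6, 8]
[7, 7, 3]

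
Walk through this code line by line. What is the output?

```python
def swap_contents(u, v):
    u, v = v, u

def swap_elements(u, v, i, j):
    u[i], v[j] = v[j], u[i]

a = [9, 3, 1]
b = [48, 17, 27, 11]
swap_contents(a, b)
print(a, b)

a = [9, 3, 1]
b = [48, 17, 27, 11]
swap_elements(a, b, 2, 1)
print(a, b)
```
[9, 3, 1] [48, 17, 27, 11]
[9, 3, 17] [48, 1, 27, 11]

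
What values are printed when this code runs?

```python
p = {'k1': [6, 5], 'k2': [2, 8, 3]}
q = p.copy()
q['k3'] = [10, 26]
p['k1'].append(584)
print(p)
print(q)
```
{'k1': [6, 5, 584], 'k2': [2, 8, 3]}
{'k1': [6, 5, 584], 'k2': [2, 8, 3], 'k3': [10, 26]}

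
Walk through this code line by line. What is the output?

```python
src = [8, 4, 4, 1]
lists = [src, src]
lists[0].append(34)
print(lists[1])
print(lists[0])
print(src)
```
[8, 4, 4, 1, 34]
[8, 4, 4, 1, 34]
[8, 4, 4, 1, 34]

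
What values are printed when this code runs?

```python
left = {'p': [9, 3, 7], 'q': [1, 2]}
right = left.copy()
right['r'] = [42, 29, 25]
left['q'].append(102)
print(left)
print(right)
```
{'p': [9, 3, 7], 'q': [1, 2, 102]}
{'p': [9, 3, 7], 'q': [1, 2, 102], 'r': [42, 29, 25]}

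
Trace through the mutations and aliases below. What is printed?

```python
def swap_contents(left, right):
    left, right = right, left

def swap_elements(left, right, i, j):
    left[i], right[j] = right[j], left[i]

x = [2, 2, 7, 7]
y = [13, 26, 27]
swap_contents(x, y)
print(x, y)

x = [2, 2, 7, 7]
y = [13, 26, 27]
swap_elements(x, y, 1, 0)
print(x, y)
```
[2, 2, 7, 7] [13, 26, 27]
[2, 13, 7, 7] [2, 26, 27]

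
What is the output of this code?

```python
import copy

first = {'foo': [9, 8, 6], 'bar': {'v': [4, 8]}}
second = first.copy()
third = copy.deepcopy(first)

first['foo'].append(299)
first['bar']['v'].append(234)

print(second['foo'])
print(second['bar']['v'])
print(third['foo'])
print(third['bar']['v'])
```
[9, 8, 6, 299]
[4, 8, 234]
[9, 8, 6]
[4, 8]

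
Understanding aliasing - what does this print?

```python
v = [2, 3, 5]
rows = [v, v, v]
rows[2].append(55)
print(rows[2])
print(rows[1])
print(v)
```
[2, 3, 5, 55]
[2, 3, 5, 55]
[2, 3, 5, 55]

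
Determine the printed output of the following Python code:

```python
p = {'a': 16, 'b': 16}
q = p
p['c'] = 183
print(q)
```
{'a': 16, 'b': 16, 'c': 183}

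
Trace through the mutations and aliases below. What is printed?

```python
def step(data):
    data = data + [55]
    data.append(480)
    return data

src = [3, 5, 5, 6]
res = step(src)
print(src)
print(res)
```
[3, 5, 5, 6]
[3, 5, 5, 6, 55, 480]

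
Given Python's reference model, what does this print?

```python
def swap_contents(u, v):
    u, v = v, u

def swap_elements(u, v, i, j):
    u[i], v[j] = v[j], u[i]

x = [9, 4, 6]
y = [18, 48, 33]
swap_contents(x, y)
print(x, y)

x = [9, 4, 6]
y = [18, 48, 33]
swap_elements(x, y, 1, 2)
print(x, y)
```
[9, 4, 6] [18, 48, 33]
[9, 33, 6] [18, 48, 4]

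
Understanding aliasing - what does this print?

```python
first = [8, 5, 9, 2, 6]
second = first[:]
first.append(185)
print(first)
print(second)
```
[8, 5, 9, 2, 6, 185]
[8, 5, 9, 2, 6]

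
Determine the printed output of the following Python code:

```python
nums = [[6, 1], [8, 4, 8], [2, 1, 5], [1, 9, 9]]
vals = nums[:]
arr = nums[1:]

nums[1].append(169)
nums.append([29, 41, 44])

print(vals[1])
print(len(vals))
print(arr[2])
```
[8, 4, 8, 169]
4
[1, 9, 9]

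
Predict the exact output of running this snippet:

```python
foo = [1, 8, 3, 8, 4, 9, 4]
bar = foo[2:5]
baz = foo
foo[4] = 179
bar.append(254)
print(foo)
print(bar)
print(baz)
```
[1, 8, 3, 8, 179, 9, 4]
[3, 8, 4, 254]
[1, 8, 3, 8, 179, 9, 4]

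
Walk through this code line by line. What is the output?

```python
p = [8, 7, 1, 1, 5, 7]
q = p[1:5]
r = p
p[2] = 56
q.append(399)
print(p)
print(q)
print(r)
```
[8, 7, 56, 1, 5, 7]
[7, 1, 1, 5, 399]
[8, 7, 56, 1, 5, 7]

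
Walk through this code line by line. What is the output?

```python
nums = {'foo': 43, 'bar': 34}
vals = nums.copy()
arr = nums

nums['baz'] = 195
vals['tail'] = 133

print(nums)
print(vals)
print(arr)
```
{'foo': 43, 'bar': 34, 'baz': 195}
{'foo': 43, 'bar': 34, 'tail': 133}
{'foo': 43, 'bar': 34, 'baz': 195}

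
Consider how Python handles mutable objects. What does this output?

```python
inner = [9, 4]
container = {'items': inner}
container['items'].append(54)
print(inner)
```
[9, 4, 54]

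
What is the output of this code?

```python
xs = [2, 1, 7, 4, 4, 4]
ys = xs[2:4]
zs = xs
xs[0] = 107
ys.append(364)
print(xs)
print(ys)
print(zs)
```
[107, 1, 7, 4, 4, 4]
[7, 4, 364]
[107, 1, 7, 4, 4, 4]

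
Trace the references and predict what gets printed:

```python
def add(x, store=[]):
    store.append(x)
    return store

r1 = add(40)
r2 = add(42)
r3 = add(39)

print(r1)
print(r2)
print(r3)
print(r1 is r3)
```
[40, 42, 39]
[40, 42, 39]
[40, 42, 39]
True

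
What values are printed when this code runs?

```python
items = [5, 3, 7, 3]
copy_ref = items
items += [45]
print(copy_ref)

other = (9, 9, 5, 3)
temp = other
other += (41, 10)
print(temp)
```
[5, 3, 7, 3, 45]
(9, 9, 5, 3)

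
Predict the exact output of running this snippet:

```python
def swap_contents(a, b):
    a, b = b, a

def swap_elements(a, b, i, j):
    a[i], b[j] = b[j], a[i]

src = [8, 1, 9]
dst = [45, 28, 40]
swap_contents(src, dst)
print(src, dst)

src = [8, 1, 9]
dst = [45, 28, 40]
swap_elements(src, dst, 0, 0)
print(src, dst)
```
[8, 1, 9] [45, 28, 40]
[45, 1, 9] [8, 28, 40]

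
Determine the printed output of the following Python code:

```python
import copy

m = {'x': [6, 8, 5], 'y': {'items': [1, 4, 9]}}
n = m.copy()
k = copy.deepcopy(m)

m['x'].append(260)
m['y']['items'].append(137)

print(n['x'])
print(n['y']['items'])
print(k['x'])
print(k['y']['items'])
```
[6, 8, 5, 260]
[1, 4, 9, 137]
[6, 8, 5]
[1, 4, 9]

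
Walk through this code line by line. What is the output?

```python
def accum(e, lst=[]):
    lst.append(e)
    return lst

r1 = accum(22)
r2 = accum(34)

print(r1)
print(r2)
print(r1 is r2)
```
[22, 34]
[22, 34]
True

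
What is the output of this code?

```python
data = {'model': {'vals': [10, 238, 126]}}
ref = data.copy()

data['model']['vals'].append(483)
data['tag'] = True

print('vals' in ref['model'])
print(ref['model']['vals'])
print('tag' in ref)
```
True
[10, 238, 126, 483]
False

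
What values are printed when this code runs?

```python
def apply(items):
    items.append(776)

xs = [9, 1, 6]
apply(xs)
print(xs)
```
[9, 1, 6, 776]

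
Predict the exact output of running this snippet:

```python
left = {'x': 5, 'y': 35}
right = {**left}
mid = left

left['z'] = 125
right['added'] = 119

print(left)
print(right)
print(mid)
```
{'x': 5, 'y': 35, 'z': 125}
{'x': 5, 'y': 35, 'added': 119}
{'x': 5, 'y': 35, 'z': 125}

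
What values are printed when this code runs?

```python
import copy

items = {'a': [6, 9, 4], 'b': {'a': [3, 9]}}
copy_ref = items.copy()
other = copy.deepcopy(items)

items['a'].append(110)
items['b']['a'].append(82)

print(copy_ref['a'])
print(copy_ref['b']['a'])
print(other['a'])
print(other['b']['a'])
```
[6, 9, 4, 110]
[3, 9, 82]
[6, 9, 4]
[3, 9]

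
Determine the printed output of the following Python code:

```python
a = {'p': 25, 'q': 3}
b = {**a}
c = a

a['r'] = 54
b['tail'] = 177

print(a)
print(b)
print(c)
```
{'p': 25, 'q': 3, 'r': 54}
{'p': 25, 'q': 3, 'tail': 177}
{'p': 25, 'q': 3, 'r': 54}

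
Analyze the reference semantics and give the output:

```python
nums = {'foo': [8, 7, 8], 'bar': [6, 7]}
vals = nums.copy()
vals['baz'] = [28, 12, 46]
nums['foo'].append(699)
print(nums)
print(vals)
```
{'foo': [8, 7, 8, 699], 'bar': [6, 7]}
{'foo': [8, 7, 8, 699], 'bar': [6, 7], 'baz': [28, 12, 46]}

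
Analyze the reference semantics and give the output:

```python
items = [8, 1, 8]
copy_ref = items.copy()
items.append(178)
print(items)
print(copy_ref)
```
[8, 1, 8, 178]
[8, 1, 8]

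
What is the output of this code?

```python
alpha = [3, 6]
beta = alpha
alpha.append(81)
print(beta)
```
[3, 6, 81]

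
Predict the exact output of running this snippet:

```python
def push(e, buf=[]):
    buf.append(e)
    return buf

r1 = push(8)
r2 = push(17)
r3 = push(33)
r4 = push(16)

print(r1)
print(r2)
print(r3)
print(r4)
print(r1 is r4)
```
[8, 17, 33, 16]
[8, 17, 33, 16]
[8, 17, 33, 16]
[8, 17, 33, 16]
True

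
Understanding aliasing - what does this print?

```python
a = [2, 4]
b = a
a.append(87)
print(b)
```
[2, 4, 87]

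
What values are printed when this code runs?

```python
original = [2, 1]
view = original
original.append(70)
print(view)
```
[2, 1, 70]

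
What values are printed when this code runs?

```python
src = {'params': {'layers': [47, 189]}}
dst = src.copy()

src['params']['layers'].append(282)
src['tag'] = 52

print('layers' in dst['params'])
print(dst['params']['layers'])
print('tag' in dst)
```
True
[47, 189, 282]
False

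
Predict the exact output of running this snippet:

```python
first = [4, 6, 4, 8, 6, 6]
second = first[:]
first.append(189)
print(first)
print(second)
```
[4, 6, 4, 8, 6, 6, 189]
[4, 6, 4, 8, 6, 6]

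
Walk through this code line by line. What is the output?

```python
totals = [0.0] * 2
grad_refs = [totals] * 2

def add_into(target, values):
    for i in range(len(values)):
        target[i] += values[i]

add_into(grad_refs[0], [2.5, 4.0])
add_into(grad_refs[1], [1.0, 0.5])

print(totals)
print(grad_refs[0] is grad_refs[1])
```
[3.5, 4.5]
True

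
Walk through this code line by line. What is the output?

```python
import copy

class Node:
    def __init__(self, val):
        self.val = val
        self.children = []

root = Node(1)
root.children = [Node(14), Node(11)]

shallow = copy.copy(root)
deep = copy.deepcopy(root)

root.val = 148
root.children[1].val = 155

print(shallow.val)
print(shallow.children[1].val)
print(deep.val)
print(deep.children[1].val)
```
1
155
1
11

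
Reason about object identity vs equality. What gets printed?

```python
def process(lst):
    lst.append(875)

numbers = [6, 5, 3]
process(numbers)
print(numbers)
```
[6, 5, 3, 875]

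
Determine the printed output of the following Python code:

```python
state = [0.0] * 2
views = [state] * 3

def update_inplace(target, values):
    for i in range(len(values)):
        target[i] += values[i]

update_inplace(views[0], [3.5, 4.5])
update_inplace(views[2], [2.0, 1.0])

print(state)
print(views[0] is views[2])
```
[5.5, 5.5]
True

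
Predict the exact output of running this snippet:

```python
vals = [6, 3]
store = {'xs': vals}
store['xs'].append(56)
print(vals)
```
[6, 3, 56]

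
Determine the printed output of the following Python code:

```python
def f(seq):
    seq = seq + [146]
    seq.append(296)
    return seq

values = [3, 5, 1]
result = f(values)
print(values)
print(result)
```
[3, 5, 1]
[3, 5, 1, 146, 296]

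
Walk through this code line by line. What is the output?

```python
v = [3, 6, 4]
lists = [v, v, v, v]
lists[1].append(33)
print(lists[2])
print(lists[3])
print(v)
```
[3, 6, 4, 33]
[3, 6, 4, 33]
[3, 6, 4, 33]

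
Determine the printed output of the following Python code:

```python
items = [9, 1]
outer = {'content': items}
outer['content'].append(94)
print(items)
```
[9, 1, 94]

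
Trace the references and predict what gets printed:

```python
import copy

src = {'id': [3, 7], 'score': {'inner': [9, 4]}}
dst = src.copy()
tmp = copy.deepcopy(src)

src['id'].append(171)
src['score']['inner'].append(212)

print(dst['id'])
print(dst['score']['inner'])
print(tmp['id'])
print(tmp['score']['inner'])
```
[3, 7, 171]
[9, 4, 212]
[3, 7]
[9, 4]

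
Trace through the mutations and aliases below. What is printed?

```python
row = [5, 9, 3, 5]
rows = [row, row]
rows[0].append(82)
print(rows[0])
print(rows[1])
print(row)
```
[5, 9, 3, 5, 82]
[5, 9, 3, 5, 82]
[5, 9, 3, 5, 82]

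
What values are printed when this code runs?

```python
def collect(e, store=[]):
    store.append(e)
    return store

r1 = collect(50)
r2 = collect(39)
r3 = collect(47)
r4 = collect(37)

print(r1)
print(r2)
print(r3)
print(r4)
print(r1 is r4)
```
[50, 39, 47, 37]
[50, 39, 47, 37]
[50, 39, 47, 37]
[50, 39, 47, 37]
True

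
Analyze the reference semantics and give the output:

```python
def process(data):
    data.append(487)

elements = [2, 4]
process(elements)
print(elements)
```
[2, 4, 487]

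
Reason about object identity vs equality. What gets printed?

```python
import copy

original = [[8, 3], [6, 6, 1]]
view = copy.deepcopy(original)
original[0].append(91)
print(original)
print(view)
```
[[8, 3, 91], [6, 6, 1]]
[[8, 3], [6, 6, 1]]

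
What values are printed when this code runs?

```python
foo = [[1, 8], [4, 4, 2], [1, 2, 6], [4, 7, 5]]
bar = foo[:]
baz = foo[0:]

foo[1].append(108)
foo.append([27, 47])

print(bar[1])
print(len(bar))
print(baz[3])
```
[4, 4, 2, 108]
4
[4, 7, 5]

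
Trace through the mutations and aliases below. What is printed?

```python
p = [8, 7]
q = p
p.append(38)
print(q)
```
[8, 7, 38]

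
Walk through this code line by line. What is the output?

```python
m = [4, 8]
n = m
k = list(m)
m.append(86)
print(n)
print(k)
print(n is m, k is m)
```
[4, 8, 86]
[4, 8]
True False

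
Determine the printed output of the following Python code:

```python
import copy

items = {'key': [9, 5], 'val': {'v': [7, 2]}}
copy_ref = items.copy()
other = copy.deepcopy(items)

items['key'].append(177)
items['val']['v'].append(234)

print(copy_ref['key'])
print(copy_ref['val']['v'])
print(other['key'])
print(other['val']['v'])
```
[9, 5, 177]
[7, 2, 234]
[9, 5]
[7, 2]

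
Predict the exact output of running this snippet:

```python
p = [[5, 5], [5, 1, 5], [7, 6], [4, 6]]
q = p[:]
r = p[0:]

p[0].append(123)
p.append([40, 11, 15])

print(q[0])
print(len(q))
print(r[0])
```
[5, 5, 123]
4
[5, 5, 123]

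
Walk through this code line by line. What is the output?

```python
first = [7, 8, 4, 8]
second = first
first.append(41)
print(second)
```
[7, 8, 4, 8, 41]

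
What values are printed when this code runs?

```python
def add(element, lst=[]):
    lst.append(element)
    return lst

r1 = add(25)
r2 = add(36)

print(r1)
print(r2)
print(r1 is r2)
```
[25, 36]
[25, 36]
True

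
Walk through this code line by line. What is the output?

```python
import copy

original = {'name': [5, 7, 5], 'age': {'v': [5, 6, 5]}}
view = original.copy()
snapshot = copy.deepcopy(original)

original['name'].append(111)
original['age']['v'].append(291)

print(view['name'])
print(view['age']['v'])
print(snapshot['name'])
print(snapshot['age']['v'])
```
[5, 7, 5, 111]
[5, 6, 5, 291]
[5, 7, 5]
[5, 6, 5]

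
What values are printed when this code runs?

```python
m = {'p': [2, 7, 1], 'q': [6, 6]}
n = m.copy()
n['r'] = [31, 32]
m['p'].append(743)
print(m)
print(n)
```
{'p': [2, 7, 1, 743], 'q': [6, 6]}
{'p': [2, 7, 1, 743], 'q': [6, 6], 'r': [31, 32]}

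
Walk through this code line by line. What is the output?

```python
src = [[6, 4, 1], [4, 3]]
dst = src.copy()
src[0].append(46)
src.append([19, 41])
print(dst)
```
[[6, 4, 1, 46], [4, 3]]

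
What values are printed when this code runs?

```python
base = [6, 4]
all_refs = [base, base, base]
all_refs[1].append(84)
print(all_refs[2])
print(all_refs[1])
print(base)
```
[6, 4, 84]
[6, 4, 84]
[6, 4, 84]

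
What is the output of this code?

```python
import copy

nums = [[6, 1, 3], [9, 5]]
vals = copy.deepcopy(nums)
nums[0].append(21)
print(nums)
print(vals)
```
[[6, 1, 3, 21], [9, 5]]
[[6, 1, 3], [9, 5]]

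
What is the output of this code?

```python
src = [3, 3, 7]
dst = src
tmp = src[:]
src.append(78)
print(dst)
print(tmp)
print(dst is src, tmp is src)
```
[3, 3, 7, 78]
[3, 3, 7]
True False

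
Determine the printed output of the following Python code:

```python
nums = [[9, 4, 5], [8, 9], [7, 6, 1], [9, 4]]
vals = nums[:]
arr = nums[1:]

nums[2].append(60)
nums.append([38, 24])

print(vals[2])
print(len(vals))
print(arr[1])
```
[7, 6, 1, 60]
4
[7, 6, 1, 60]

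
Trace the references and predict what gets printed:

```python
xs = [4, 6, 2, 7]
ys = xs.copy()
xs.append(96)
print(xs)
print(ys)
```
[4, 6, 2, 7, 96]
[4, 6, 2, 7]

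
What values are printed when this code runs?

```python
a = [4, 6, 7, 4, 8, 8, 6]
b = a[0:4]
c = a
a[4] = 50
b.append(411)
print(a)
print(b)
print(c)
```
[4, 6, 7, 4, 50, 8, 6]
[4, 6, 7, 4, 411]
[4, 6, 7, 4, 50, 8, 6]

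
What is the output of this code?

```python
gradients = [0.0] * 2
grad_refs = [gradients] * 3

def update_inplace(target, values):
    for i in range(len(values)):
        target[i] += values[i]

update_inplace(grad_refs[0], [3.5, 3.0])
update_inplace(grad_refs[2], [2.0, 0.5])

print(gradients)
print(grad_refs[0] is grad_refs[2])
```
[5.5, 3.5]
True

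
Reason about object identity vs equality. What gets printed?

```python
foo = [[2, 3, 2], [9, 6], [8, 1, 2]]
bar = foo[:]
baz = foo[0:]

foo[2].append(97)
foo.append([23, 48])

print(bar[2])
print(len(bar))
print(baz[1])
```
[8, 1, 2, 97]
3
[9, 6]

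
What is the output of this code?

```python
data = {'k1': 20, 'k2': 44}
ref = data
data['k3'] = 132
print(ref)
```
{'k1': 20, 'k2': 44, 'k3': 132}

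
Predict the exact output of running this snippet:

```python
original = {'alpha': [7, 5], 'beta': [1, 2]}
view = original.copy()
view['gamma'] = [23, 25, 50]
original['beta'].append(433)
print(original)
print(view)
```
{'alpha': [7, 5], 'beta': [1, 2, 433]}
{'alpha': [7, 5], 'beta': [1, 2, 433], 'gamma': [23, 25, 50]}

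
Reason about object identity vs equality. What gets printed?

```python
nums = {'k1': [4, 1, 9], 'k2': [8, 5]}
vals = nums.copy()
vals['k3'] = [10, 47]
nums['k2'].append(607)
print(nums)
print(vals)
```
{'k1': [4, 1, 9], 'k2': [8, 5, 607]}
{'k1': [4, 1, 9], 'k2': [8, 5, 607], 'k3': [10, 47]}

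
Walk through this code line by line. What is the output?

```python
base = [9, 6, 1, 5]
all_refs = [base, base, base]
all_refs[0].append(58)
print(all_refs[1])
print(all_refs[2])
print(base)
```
[9, 6, 1, 5, 58]
[9, 6, 1, 5, 58]
[9, 6, 1, 5, 58]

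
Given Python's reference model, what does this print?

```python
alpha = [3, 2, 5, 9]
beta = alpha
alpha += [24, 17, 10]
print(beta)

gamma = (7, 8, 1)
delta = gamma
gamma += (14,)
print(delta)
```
[3, 2, 5, 9, 24, 17, 10]
(7, 8, 1)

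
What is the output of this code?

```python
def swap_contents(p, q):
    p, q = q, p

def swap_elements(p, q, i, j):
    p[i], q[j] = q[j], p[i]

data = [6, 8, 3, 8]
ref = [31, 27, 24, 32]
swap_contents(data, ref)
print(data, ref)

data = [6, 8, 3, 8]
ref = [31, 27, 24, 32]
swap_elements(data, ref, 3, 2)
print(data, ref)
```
[6, 8, 3, 8] [31, 27, 24, 32]
[6, 8, 3, 24] [31, 27, 8, 32]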